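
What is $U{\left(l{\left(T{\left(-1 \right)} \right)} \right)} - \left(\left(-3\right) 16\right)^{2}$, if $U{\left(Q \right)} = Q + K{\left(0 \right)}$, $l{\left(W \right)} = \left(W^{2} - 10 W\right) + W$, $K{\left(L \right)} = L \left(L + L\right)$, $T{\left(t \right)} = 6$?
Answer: $-2322$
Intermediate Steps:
$K{\left(L \right)} = 2 L^{2}$ ($K{\left(L \right)} = L 2 L = 2 L^{2}$)
$l{\left(W \right)} = W^{2} - 9 W$
$U{\left(Q \right)} = Q$ ($U{\left(Q \right)} = Q + 2 \cdot 0^{2} = Q + 2 \cdot 0 = Q + 0 = Q$)
$U{\left(l{\left(T{\left(-1 \right)} \right)} \right)} - \left(\left(-3\right) 16\right)^{2} = 6 \left(-9 + 6\right) - \left(\left(-3\right) 16\right)^{2} = 6 \left(-3\right) - \left(-48\right)^{2} = -18 - 2304 = -2322$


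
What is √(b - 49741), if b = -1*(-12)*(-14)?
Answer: I*√49909 ≈ 223.4*I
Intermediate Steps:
b = -168 (b = 12*(-14) = -168)
√(b - 49741) = √(-168 - 49741) = √(-49909) = I*√49909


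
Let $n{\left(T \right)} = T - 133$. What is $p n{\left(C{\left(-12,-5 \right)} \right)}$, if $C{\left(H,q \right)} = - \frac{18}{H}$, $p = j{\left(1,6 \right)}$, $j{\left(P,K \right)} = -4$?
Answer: $526$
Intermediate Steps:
$p = -4$
$n{\left(T \right)} = -133 + T$
$p n{\left(C{\left(-12,-5 \right)} \right)} = - 4 \left(-133 - \frac{18}{-12}\right) = - 4 \left(-133 - - \frac{3}{2}\right) = - 4 \left(-133 + \frac{3}{2}\right) = \left(-4\right) \left(- \frac{263}{2}\right) = 526$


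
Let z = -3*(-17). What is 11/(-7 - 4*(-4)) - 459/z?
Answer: -70/9 ≈ -7.7778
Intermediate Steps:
z = 51
11/(-7 - 4*(-4)) - 459/z = 11/(-7 - 4*(-4)) - 459/51 = 11/(-7 + 16) - 459*1/51 = 11/9 - 9 = -70/9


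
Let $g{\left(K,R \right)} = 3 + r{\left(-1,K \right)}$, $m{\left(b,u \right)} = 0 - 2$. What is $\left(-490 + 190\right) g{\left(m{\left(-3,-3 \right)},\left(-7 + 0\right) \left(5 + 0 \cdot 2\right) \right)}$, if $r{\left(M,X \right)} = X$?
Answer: $-300$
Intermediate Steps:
$m{\left(b,u \right)} = -2$ ($m{\left(b,u \right)} = 0 - 2 = -2$)
$g{\left(K,R \right)} = 3 + K$
$\left(-490 + 190\right) g{\left(m{\left(-3,-3 \right)},\left(-7 + 0\right) \left(5 + 0 \cdot 2\right) \right)} = \left(-490 + 190\right) \left(3 - 2\right) = \left(-300\right) 1 = -300$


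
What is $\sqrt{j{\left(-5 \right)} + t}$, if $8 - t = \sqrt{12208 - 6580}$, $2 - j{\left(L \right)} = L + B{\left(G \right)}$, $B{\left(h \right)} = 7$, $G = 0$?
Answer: $\sqrt{8 - 2 \sqrt{1407}} \approx 8.1866 i$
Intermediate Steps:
$j{\left(L \right)} = -5 - L$ ($j{\left(L \right)} = 2 - \left(L + 7\right) = 2 - \left(7 + L\right) = -5 - L$)
$t = 8 - 2 \sqrt{1407}$ ($t = 8 - \sqrt{12208 - 6580} = 8 - \sqrt{5628} = 8 - 2 \sqrt{1407} \approx -67.02$)
$\sqrt{j{\left(-5 \right)} + t} = \sqrt{\left(-5 - -5\right) + \left(8 - 2 \sqrt{1407}\right)} = \sqrt{\left(-5 + 5\right) + \left(8 - 2 \sqrt{1407}\right)} = \sqrt{0 + \left(8 - 2 \sqrt{1407}\right)} = \sqrt{8 - 2 \sqrt{1407}}$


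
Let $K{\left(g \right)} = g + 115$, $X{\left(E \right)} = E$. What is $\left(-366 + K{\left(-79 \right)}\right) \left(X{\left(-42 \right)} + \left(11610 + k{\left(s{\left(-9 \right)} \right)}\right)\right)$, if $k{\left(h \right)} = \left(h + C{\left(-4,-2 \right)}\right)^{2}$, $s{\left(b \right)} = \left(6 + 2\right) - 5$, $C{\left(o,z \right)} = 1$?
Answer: $-3822720$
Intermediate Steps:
$K{\left(g \right)} = 115 + g$
$s{\left(b \right)} = 3$ ($s{\left(b \right)} = 8 - 5 = 3$)
$k{\left(h \right)} = \left(1 + h\right)^{2}$ ($k{\left(h \right)} = \left(h + 1\right)^{2} = \left(1 + h\right)^{2}$)
$\left(-366 + K{\left(-79 \right)}\right) \left(X{\left(-42 \right)} + \left(11610 + k{\left(s{\left(-9 \right)} \right)}\right)\right) = \left(-366 + \left(115 - 79\right)\right) \left(-42 + \left(11610 + \left(1 + 3\right)^{2}\right)\right) = \left(-366 + 36\right) \left(-42 + \left(11610 + 4^{2}\right)\right) = - 330 \left(-42 + \left(11610 + 16\right)\right) = - 330 \left(-42 + 11626\right) = \left(-330\right) 11584 = -3822720$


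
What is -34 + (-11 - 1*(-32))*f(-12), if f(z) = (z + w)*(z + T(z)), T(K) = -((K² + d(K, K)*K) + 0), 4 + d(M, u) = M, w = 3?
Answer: 65738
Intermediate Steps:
d(M, u) = -4 + M
T(K) = -K² - K*(-4 + K) (T(K) = -((K² + (-4 + K)*K) + 0) = -((K² + K*(-4 + K)) + 0) = -(K² + K*(-4 + K)) = -K² - K*(-4 + K))
f(z) = (3 + z)*(z + 2*z*(2 - z)) (f(z) = (z + 3)*(z + 2*z*(2 - z)) = (3 + z)*(z + 2*z*(2 - z)))
-34 + (-11 - 1*(-32))*f(-12) = -34 + (-11 - 1*(-32))*(-12*(15 - 1*(-12) - 2*(-12)²)) = -34 + (-11 + 32)*(-12*(15 + 12 - 2*144)) = -34 + 21*(-12*(15 + 12 - 288)) = -34 + 21*(-12*(-261)) = -34 + 21*3132 = -34 + 65772 = 65738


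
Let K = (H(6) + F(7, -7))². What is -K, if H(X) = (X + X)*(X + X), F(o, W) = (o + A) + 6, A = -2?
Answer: -24025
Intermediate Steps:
F(o, W) = 4 + o (F(o, W) = (o - 2) + 6 = (-2 + o) + 6 = 4 + o)
H(X) = 4*X² (H(X) = (2*X)*(2*X) = 4*X²)
K = 24025 (K = (4*6² + (4 + 7))² = (4*36 + 11)² = (144 + 11)² = 155² = 24025)
-K = -1*24025 = -24025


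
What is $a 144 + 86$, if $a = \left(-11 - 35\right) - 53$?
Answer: $-14170$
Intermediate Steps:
$a = -99$ ($a = -46 - 53 = -99$)
$a 144 + 86 = \left(-99\right) 144 + 86 = -14256 + 86 = -14170$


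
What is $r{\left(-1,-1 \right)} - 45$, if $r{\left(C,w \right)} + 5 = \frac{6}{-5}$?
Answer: $- \frac{256}{5} \approx -51.2$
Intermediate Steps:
$r{\left(C,w \right)} = - \frac{31}{5}$ ($r{\left(C,w \right)} = -5 + \frac{6}{-5} = -5 + 6 \left(- \frac{1}{5}\right) = -5 - \frac{6}{5} = - \frac{31}{5}$)
$r{\left(-1,-1 \right)} - 45 = - \frac{31}{5} - 45 = - \frac{256}{5}$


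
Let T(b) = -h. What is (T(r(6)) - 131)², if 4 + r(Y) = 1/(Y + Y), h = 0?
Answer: 17161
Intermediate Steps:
r(Y) = -4 + 1/(2*Y) (r(Y) = -4 + 1/(Y + Y) = -4 + 1/(2*Y))
T(b) = 0 (T(b) = -1*0 = 0)
(T(r(6)) - 131)² = (0 - 131)² = (-131)² = 17161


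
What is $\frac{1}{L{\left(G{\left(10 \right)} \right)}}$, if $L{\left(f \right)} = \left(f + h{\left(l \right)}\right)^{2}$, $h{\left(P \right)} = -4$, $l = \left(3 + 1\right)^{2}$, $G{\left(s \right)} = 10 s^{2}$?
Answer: $\frac{1}{992016} \approx 1.008 \cdot 10^{-6}$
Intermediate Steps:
$l = 16$ ($l = 4^{2} = 16$)
$L{\left(f \right)} = \left(-4 + f\right)^{2}$ ($L{\left(f \right)} = \left(f - 4\right)^{2} = \left(-4 + f\right)^{2}$)
$\frac{1}{L{\left(G{\left(10 \right)} \right)}} = \frac{1}{\left(-4 + 10 \cdot 10^{2}\right)^{2}} = \frac{1}{\left(-4 + 10 \cdot 100\right)^{2}} = \frac{1}{\left(-4 + 1000\right)^{2}} = \frac{1}{996^{2}} = \frac{1}{992016}$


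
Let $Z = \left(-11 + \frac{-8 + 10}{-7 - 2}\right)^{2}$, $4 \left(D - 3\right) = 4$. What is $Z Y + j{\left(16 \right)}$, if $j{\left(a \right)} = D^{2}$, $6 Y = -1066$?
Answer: $- \frac{5433245}{243} \approx -22359.0$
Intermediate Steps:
$Y = - \frac{533}{3}$ ($Y = \frac{1}{6} \left(-1066\right) = - \frac{533}{3} \approx -177.67$)
$D = 4$ ($D = 3 + \frac{1}{4} \cdot 4 = 3 + 1 = 4$)
$j{\left(a \right)} = 16$ ($j{\left(a \right)} = 4^{2} = 16$)
$Z = \frac{10201}{81}$ ($Z = \left(-11 + \frac{2}{-9}\right)^{2} = \left(-11 + 2 \left(- \frac{1}{9}\right)\right)^{2} = \left(-11 - \frac{2}{9}\right)^{2} = \left(- \frac{101}{9}\right)^{2} = \frac{10201}{81} \approx 125.94$)
$Z Y + j{\left(16 \right)} = \frac{10201}{81} \left(- \frac{533}{3}\right) + 16 = - \frac{5437133}{243} + 16 = - \frac{5433245}{243}$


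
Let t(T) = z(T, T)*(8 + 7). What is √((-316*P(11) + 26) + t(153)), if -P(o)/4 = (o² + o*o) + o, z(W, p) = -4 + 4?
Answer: √319818 ≈ 565.52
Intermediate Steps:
z(W, p) = 0
P(o) = -8*o² - 4*o (P(o) = -4*((o² + o*o) + o) = -4*((o² + o²) + o) = -4*(2*o² + o) = -4*(o + 2*o²) = -8*o² - 4*o)
t(T) = 0 (t(T) = 0*(8 + 7) = 0*15 = 0)
√((-316*P(11) + 26) + t(153)) = √((-(-1264)*11*(1 + 2*11) + 26) + 0) = √((-(-1264)*11*(1 + 22) + 26) + 0) = √((-(-1264)*11*23 + 26) + 0) = √((-316*(-1012) + 26) + 0) = √((319792 + 26) + 0) = √(319818 + 0) = √319818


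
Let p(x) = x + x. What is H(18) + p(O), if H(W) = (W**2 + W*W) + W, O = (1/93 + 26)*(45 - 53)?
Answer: 23234/93 ≈ 249.83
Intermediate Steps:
O = -19352/93 (O = (1/93 + 26)*(-8) = (2419/93)*(-8) = -19352/93 ≈ -208.09)
H(W) = W + 2*W**2 (H(W) = (W**2 + W**2) + W = 2*W**2 + W = W + 2*W**2)
p(x) = 2*x
H(18) + p(O) = 18*(1 + 2*18) + 2*(-19352/93) = 18*(1 + 36) - 38704/93 = 18*37 - 38704/93 = 666 - 38704/93 = 23234/93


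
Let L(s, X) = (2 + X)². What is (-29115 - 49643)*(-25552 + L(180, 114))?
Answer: 952656768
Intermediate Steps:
(-29115 - 49643)*(-25552 + L(180, 114)) = (-29115 - 49643)*(-25552 + (2 + 114)²) = -78758*(-25552 + 116²) = -78758*(-25552 + 13456) = -78758*(-12096) = 952656768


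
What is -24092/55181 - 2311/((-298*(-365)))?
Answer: -2748010131/6002037370 ≈ -0.45785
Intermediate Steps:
-24092/55181 - 2311/((-298*(-365))) = -24092*1/55181 - 2311/108770 = -24092/55181 - 2311*1/108770 = -24092/55181 - 2311/108770 = -2748010131/6002037370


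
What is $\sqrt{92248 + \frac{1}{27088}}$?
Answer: $\frac{5 \sqrt{169219672229}}{6772} \approx 303.72$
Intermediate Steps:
$\sqrt{92248 + \frac{1}{27088}} = \sqrt{\frac{2498813825}{27088}} = \frac{5 \sqrt{169219672229}}{6772}$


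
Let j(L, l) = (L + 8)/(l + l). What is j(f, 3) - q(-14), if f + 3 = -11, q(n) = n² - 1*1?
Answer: -196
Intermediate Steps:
q(n) = -1 + n² (q(n) = n² - 1 = -1 + n²)
f = -14 (f = -3 - 11 = -14)
j(L, l) = (8 + L)/(2*l) (j(L, l) = (8 + L)/((2*l)) = (8 + L)*(1/(2*l)) = (8 + L)/(2*l))
j(f, 3) - q(-14) = (½)*(8 - 14)/3 - (-1 + (-14)²) = (½)*(⅓)*(-6) - (-1 + 196) = -1 - 1*195 = -1 - 195 = -196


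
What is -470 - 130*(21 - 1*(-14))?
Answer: -5020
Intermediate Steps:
-470 - 130*(21 - 1*(-14)) = -470 - 130*(21 + 14) = -470 - 130*35 = -470 - 4550 = -5020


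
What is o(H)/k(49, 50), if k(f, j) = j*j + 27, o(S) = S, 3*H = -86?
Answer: -86/7581 ≈ -0.011344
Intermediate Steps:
H = -86/3 (H = (⅓)*(-86) = -86/3 ≈ -28.667)
k(f, j) = 27 + j² (k(f, j) = j² + 27 = 27 + j²)
o(H)/k(49, 50) = -86/(3*(27 + 50²)) = -86/(3*(27 + 2500)) = -86/3/2527 = -86/3*1/2527 = -86/7581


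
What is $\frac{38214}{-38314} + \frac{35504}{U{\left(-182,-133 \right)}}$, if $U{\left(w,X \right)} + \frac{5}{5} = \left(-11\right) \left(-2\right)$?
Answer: $\frac{97106983}{57471} \approx 1689.7$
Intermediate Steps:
$U{\left(w,X \right)} = 21$ ($U{\left(w,X \right)} = -1 - -22 = -1 + 22 = 21$)
$\frac{38214}{-38314} + \frac{35504}{U{\left(-182,-133 \right)}} = \frac{38214}{-38314} + \frac{35504}{21} = 38214 \left(- \frac{1}{38314}\right) + 35504 \cdot \frac{1}{21} = - \frac{19107}{19157} + \frac{5072}{3} = \frac{97106983}{57471}$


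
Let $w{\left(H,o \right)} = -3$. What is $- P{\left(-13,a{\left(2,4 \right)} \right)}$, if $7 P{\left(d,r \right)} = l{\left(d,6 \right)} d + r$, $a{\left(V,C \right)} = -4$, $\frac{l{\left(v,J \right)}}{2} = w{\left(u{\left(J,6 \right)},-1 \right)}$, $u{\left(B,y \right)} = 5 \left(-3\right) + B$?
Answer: $- \frac{74}{7} \approx -10.571$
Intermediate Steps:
$u{\left(B,y \right)} = -15 + B$
$l{\left(v,J \right)} = -6$ ($l{\left(v,J \right)} = 2 \left(-3\right) = -6$)
$P{\left(d,r \right)} = - \frac{6 d}{7} + \frac{r}{7}$ ($P{\left(d,r \right)} = \frac{- 6 d + r}{7} = \frac{r - 6 d}{7} = - \frac{6 d}{7} + \frac{r}{7}$)
$- P{\left(-13,a{\left(2,4 \right)} \right)} = - (\left(- \frac{6}{7}\right) \left(-13\right) + \frac{1}{7} \left(-4\right)) = - (\frac{78}{7} - \frac{4}{7}) = \left(-1\right) \frac{74}{7} = - \frac{74}{7}$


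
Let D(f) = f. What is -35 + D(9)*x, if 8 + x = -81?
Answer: -836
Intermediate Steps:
x = -89 (x = -8 - 81 = -89)
-35 + D(9)*x = -35 + 9*(-89) = -35 - 801 = -836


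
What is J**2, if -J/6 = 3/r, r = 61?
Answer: 324/3721 ≈ 0.087073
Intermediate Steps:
J = -18/61 ≈ -0.29508
J**2 = (-18/61)**2 = 324/3721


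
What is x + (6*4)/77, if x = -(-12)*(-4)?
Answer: -3672/77 ≈ -47.688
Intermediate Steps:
x = -48 (x = -12*4 = -48)
x + (6*4)/77 = -48 + (6*4)/77 = -48 + 24*(1/77) = -48 + 24/77 = -3672/77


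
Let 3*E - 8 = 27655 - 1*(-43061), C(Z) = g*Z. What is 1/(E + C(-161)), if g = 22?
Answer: 3/60098 ≈ 4.9918e-5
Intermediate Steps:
C(Z) = 22*Z
E = 70724/3 (E = 8/3 + (27655 - 1*(-43061))/3 = 8/3 + (27655 + 43061)/3 = 8/3 + (⅓)*70716 = 8/3 + 23572 = 70724/3 ≈ 23575.)
1/(E + C(-161)) = 1/(70724/3 + 22*(-161)) = 1/(70724/3 - 3542) = 1/(60098/3) = 3/60098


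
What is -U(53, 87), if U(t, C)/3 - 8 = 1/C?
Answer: -697/29 ≈ -24.034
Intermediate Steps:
U(t, C) = 24 + 3/C
-U(53, 87) = -(24 + 3/87) = -(24 + 3*(1/87)) = -(24 + 1/29) = -1*697/29 = -697/29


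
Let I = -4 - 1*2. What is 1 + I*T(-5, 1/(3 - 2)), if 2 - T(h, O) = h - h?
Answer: -11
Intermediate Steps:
T(h, O) = 2 (T(h, O) = 2 - (h - h) = 2 - 1*0 = 2 + 0 = 2)
I = -6 (I = -4 - 2 = -6)
1 + I*T(-5, 1/(3 - 2)) = 1 - 6*2 = 1 - 12 = -11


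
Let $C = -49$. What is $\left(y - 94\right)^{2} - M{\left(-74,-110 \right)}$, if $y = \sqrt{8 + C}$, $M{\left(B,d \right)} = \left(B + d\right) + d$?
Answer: $9089 - 188 i \sqrt{41} \approx 9089.0 - 1203.8 i$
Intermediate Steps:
$M{\left(B,d \right)} = B + 2 d$
$y = i \sqrt{41}$ ($y = \sqrt{8 - 49} = \sqrt{-41} = i \sqrt{41} \approx 6.4031 i$)
$\left(y - 94\right)^{2} - M{\left(-74,-110 \right)} = \left(i \sqrt{41} - 94\right)^{2} - \left(-74 + 2 \left(-110\right)\right) = \left(-94 + i \sqrt{41}\right)^{2} - \left(-74 - 220\right) = \left(-94 + i \sqrt{41}\right)^{2} - -294 = \left(-94 + i \sqrt{41}\right)^{2} + 294 = 294 + \left(-94 + i \sqrt{41}\right)^{2}$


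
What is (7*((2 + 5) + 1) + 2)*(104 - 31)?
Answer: 4234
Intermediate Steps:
(7*((2 + 5) + 1) + 2)*(104 - 31) = (7*(7 + 1) + 2)*73 = (7*8 + 2)*73 = (56 + 2)*73 = 58*73 = 4234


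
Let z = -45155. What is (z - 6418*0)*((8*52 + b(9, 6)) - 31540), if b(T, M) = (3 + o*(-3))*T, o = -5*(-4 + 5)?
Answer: 1398089110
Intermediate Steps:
o = -5 (o = -5*1 = -5)
b(T, M) = 18*T (b(T, M) = (3 - 5*(-3))*T = (3 + 15)*T = 18*T)
(z - 6418*0)*((8*52 + b(9, 6)) - 31540) = (-45155 - 6418*0)*((8*52 + 18*9) - 31540) = (-45155 + 0)*((416 + 162) - 31540) = -45155*(578 - 31540) = -45155*(-30962) = 1398089110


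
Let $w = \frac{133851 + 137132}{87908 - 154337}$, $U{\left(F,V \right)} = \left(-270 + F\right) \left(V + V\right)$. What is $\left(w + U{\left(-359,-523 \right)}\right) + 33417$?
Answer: $\frac{45925484596}{66429} \approx 6.9135 \cdot 10^{5}$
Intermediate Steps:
$U{\left(F,V \right)} = 2 V \left(-270 + F\right)$ ($U{\left(F,V \right)} = \left(-270 + F\right) 2 V = 2 V \left(-270 + F\right)$)
$w = - \frac{270983}{66429}$ ($w = \frac{270983}{-66429} = 270983 \left(- \frac{1}{66429}\right) = - \frac{270983}{66429} \approx -4.0793$)
$\left(w + U{\left(-359,-523 \right)}\right) + 33417 = \left(- \frac{270983}{66429} + 2 \left(-523\right) \left(-270 - 359\right)\right) + 33417 = \left(- \frac{270983}{66429} + 2 \left(-523\right) \left(-629\right)\right) + 33417 = \left(- \frac{270983}{66429} + 657934\right) + 33417 = \frac{43705626703}{66429} + 33417 = \frac{45925484596}{66429}$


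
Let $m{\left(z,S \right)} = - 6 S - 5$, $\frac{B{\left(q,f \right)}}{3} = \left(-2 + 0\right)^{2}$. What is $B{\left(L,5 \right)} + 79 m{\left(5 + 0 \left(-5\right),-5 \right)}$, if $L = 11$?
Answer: $1987$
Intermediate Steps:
$B{\left(q,f \right)} = 12$ ($B{\left(q,f \right)} = 3 \left(-2 + 0\right)^{2} = 3 \left(-2\right)^{2} = 3 \cdot 4 = 12$)
$m{\left(z,S \right)} = -5 - 6 S$
$B{\left(L,5 \right)} + 79 m{\left(5 + 0 \left(-5\right),-5 \right)} = 12 + 79 \left(-5 - -30\right) = 12 + 79 \left(-5 + 30\right) = 12 + 79 \cdot 25 = 12 + 1975 = 1987$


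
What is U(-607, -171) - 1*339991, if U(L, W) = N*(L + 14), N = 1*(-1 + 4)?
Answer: -341770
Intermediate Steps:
N = 3 (N = 1*3 = 3)
U(L, W) = 42 + 3*L (U(L, W) = 3*(L + 14) = 3*(14 + L) = 42 + 3*L)
U(-607, -171) - 1*339991 = (42 + 3*(-607)) - 1*339991 = (42 - 1821) - 339991 = -1779 - 339991 = -341770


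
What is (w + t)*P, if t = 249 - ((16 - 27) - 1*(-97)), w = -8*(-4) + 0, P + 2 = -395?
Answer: -77415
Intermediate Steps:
P = -397 (P = -2 - 395 = -397)
w = 32 (w = 32 + 0 = 32)
t = 163 (t = 249 - (-11 + 97) = 249 - 1*86 = 249 - 86 = 163)
(w + t)*P = (32 + 163)*(-397) = 195*(-397) = -77415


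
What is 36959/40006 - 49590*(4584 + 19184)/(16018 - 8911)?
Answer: -15717671354369/94774214 ≈ -1.6584e+5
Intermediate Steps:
36959/40006 - 49590*(4584 + 19184)/(16018 - 8911) = 36959*(1/40006) - 49590/(7107/23768) = 36959/40006 - 49590/(7107*(1/23768)) = 36959/40006 - 49590/7107/23768 = 36959/40006 - 49590*23768/7107 = 36959/40006 - 392885040/2369 = -15717671354369/94774214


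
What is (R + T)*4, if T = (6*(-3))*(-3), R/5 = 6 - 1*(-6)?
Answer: 456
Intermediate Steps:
R = 60 (R = 5*(6 - 1*(-6)) = 5*(6 + 6) = 5*12 = 60)
T = 54 (T = -18*(-3) = 54)
(R + T)*4 = (60 + 54)*4 = 114*4 = 456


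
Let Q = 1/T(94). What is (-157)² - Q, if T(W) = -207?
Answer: 5102344/207 ≈ 24649.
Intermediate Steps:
Q = -1/207 (Q = 1/(-207) = -1/207 ≈ -0.0048309)
(-157)² - Q = (-157)² - 1*(-1/207) = 24649 + 1/207 = 5102344/207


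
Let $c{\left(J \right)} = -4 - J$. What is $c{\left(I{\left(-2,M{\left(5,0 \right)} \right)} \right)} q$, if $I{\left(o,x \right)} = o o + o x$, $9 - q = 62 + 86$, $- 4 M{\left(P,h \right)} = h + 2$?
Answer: $1251$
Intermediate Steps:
$M{\left(P,h \right)} = - \frac{1}{2} - \frac{h}{4}$ ($M{\left(P,h \right)} = - \frac{h + 2}{4} = - \frac{2 + h}{4} = - \frac{1}{2} - \frac{h}{4}$)
$q = -139$ ($q = 9 - \left(62 + 86\right) = 9 - 148 = -139$)
$I{\left(o,x \right)} = o^{2} + o x$
$c{\left(I{\left(-2,M{\left(5,0 \right)} \right)} \right)} q = \left(-4 - - 2 \left(-2 - \frac{1}{2}\right)\right) \left(-139\right) = \left(-4 - \left(-2\right) \left(- \frac{5}{2}\right)\right) \left(-139\right) = \left(-4 - 5\right) \left(-139\right) = \left(-9\right) \left(-139\right) = 1251$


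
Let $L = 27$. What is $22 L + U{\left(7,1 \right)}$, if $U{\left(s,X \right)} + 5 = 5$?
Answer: $594$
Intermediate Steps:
$U{\left(s,X \right)} = 0$ ($U{\left(s,X \right)} = -5 + 5 = 0$)
$22 L + U{\left(7,1 \right)} = 22 \cdot 27 + 0 = 594 + 0 = 594$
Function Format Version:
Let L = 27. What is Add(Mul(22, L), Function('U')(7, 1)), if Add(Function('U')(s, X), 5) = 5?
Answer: 594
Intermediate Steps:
Function('U')(s, X) = 0 (Function('U')(s, X) = Add(-5, 5) = 0)
Add(Mul(22, L), Function('U')(7, 1)) = Add(Mul(22, 27), 0) = Add(594, 0) = 594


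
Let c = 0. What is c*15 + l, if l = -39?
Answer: -39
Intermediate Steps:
c*15 + l = 0*15 - 39 = 0 - 39 = -39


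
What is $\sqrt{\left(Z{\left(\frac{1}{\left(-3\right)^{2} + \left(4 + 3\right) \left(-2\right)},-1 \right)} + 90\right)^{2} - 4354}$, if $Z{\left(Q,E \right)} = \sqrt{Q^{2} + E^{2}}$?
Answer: $\frac{2 \sqrt{23419 + 225 \sqrt{26}}}{5} \approx 62.695$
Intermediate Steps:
$Z{\left(Q,E \right)} = \sqrt{E^{2} + Q^{2}}$
$\sqrt{\left(Z{\left(\frac{1}{\left(-3\right)^{2} + \left(4 + 3\right) \left(-2\right)},-1 \right)} + 90\right)^{2} - 4354} = \sqrt{\left(\sqrt{\left(-1\right)^{2} + \left(\frac{1}{\left(-3\right)^{2} + \left(4 + 3\right) \left(-2\right)}\right)^{2}} + 90\right)^{2} - 4354} = \sqrt{\left(\sqrt{1 + \left(\frac{1}{9 + 7 \left(-2\right)}\right)^{2}} + 90\right)^{2} - 4354} = \sqrt{\left(\sqrt{1 + \left(\frac{1}{9 - 14}\right)^{2}} + 90\right)^{2} - 4354} = \sqrt{\left(\sqrt{1 + \left(\frac{1}{-5}\right)^{2}} + 90\right)^{2} - 4354} = \sqrt{\left(\sqrt{1 + \left(- \frac{1}{5}\right)^{2}} + 90\right)^{2} - 4354} = \sqrt{\left(\sqrt{1 + \frac{1}{25}} + 90\right)^{2} - 4354} = \sqrt{\left(\sqrt{\frac{26}{25}} + 90\right)^{2} - 4354} = \sqrt{\left(\frac{\sqrt{26}}{5} + 90\right)^{2} - 4354} = \sqrt{\left(90 + \frac{\sqrt{26}}{5}\right)^{2} - 4354} = \sqrt{-4354 + \left(90 + \frac{\sqrt{26}}{5}\right)^{2}}$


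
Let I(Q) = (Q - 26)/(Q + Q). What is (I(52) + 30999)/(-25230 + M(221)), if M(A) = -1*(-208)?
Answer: -123997/100088 ≈ -1.2389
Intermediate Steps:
I(Q) = (-26 + Q)/(2*Q) (I(Q) = (-26 + Q)/((2*Q)) = (-26 + Q)*(1/(2*Q)) = (-26 + Q)/(2*Q))
M(A) = 208
(I(52) + 30999)/(-25230 + M(221)) = ((½)*(-26 + 52)/52 + 30999)/(-25230 + 208) = ((½)*(1/52)*26 + 30999)/(-25022) = (¼ + 30999)*(-1/25022) = (123997/4)*(-1/25022) = -123997/100088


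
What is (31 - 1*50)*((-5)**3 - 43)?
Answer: 3192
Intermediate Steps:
(31 - 1*50)*((-5)**3 - 43) = (31 - 50)*(-125 - 43) = -19*(-168) = 3192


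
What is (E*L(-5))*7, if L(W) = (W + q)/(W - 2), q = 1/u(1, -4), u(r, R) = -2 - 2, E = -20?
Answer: -105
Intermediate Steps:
u(r, R) = -4
q = -¼ (q = 1/(-4) = -¼ ≈ -0.25000)
L(W) = (-¼ + W)/(-2 + W) (L(W) = (W - ¼)/(W - 2) = (-¼ + W)/(-2 + W))
(E*L(-5))*7 = -20*(-¼ - 5)/(-2 - 5)*7 = -20*(-21)/((-7)*4)*7 = -(-20)*(-21)/(7*4)*7 = -20*¾*7 = -15*7 = -105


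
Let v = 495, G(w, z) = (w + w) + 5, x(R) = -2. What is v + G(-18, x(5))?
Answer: 464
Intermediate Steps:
G(w, z) = 5 + 2*w (G(w, z) = 2*w + 5 = 5 + 2*w)
v + G(-18, x(5)) = 495 + (5 + 2*(-18)) = 495 + (5 - 36) = 495 - 31 = 464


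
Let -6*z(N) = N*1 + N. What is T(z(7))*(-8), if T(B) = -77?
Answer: 616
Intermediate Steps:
z(N) = -N/3 (z(N) = -(N*1 + N)/6 = -(N + N)/6 = -N/3)
T(z(7))*(-8) = -77*(-8) = 616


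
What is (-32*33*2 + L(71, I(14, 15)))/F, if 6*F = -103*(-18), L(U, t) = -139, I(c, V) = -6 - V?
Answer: -2251/309 ≈ -7.2848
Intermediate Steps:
F = 309 (F = (-103*(-18))/6 = (1/6)*1854 = 309)
(-32*33*2 + L(71, I(14, 15)))/F = (-32*33*2 - 139)/309 = (-1056*2 - 139)*(1/309) = (-2112 - 139)*(1/309) = -2251*1/309 = -2251/309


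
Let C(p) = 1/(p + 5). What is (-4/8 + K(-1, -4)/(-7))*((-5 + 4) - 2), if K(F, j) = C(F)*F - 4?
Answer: -9/28 ≈ -0.32143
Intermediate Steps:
C(p) = 1/(5 + p)
K(F, j) = -4 + F/(5 + F) (K(F, j) = F/(5 + F) - 4 = -4 + F/(5 + F))
(-4/8 + K(-1, -4)/(-7))*((-5 + 4) - 2) = (-4/8 + ((-20 - 3*(-1))/(5 - 1))/(-7))*((-5 + 4) - 2) = (-4*⅛ + ((-20 + 3)/4)*(-⅐))*(-1 - 2) = (-½ + ((¼)*(-17))*(-⅐))*(-3) = (-½ - 17/4*(-⅐))*(-3) = (-½ + 17/28)*(-3) = (3/28)*(-3) = -9/28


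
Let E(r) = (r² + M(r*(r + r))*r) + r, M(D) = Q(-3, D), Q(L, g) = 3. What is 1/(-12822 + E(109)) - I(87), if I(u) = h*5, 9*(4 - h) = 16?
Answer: -50509/4545 ≈ -11.113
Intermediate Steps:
h = 20/9 (h = 4 - ⅑*16 = 4 - 16/9 = 20/9 ≈ 2.2222)
M(D) = 3
I(u) = 100/9 (I(u) = (20/9)*5 = 100/9)
E(r) = r² + 4*r (E(r) = (r² + 3*r) + r = r² + 4*r)
1/(-12822 + E(109)) - I(87) = 1/(-12822 + 109*(4 + 109)) - 1*100/9 = 1/(-12822 + 109*113) - 100/9 = 1/(-12822 + 12317) - 100/9 = 1/(-505) - 100/9 = -1/505 - 100/9 = -50509/4545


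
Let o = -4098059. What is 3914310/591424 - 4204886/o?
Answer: 1323424558711/173120746144 ≈ 7.6445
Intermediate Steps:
3914310/591424 - 4204886/o = 3914310/591424 - 4204886/(-4098059) = 3914310*(1/591424) - 4204886*(-1/4098059) = 1957155/295712 + 600698/585437 = 1323424558711/173120746144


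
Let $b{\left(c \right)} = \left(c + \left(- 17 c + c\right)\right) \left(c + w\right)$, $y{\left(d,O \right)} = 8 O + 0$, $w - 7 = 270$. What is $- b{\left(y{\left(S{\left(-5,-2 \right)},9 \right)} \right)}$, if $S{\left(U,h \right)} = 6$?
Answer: $376920$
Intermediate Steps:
$w = 277$ ($w = 7 + 270 = 277$)
$y{\left(d,O \right)} = 8 O$
$b{\left(c \right)} = - 15 c \left(277 + c\right)$ ($b{\left(c \right)} = \left(c + \left(- 17 c + c\right)\right) \left(c + 277\right) = \left(c - 16 c\right) \left(277 + c\right) = - 15 c \left(277 + c\right)$)
$- b{\left(y{\left(S{\left(-5,-2 \right)},9 \right)} \right)} = - \left(-15\right) 8 \cdot 9 \left(277 + 8 \cdot 9\right) = - \left(-15\right) 72 \left(277 + 72\right) = - \left(-15\right) 72 \cdot 349 = \left(-1\right) \left(-376920\right) = 376920$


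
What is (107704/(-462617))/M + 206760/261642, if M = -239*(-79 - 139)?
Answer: 415297009868656/525535667809469 ≈ 0.79024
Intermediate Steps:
M = 52102 (M = -239*(-218) = 52102)
(107704/(-462617))/M + 206760/261642 = (107704/(-462617))/52102 + 206760/261642 = (107704*(-1/462617))*(1/52102) + 206760*(1/261642) = -107704/462617*1/52102 + 34460/43607 = -53852/12051635467 + 34460/43607 = 415297009868656/525535667809469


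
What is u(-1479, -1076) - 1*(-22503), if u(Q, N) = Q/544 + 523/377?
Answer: 271460129/12064 ≈ 22502.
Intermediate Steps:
u(Q, N) = 523/377 + Q/544 (u(Q, N) = Q*(1/544) + 523*(1/377) = Q/544 + 523/377 = 523/377 + Q/544)
u(-1479, -1076) - 1*(-22503) = (523/377 + (1/544)*(-1479)) - 1*(-22503) = (523/377 - 87/32) + 22503 = -16063/12064 + 22503 = 271460129/12064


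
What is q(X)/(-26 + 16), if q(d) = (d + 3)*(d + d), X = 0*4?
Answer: 0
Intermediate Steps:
X = 0
q(d) = 2*d*(3 + d) (q(d) = (3 + d)*(2*d) = 2*d*(3 + d))
q(X)/(-26 + 16) = (2*0*(3 + 0))/(-26 + 16) = (2*0*3)/(-10) = -⅒*0 = 0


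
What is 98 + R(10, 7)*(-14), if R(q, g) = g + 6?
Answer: -84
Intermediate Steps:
R(q, g) = 6 + g
98 + R(10, 7)*(-14) = 98 + (6 + 7)*(-14) = 98 + 13*(-14) = 98 - 182 = -84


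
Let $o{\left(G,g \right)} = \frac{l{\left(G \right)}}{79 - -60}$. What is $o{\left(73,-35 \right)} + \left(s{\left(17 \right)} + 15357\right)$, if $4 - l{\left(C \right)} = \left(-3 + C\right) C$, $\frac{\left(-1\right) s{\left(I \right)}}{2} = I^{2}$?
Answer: $\frac{2049175}{139} \approx 14742.0$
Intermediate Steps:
$s{\left(I \right)} = - 2 I^{2}$
$l{\left(C \right)} = 4 - C \left(-3 + C\right)$ ($l{\left(C \right)} = 4 - \left(-3 + C\right) C = 4 - C \left(-3 + C\right)$)
$o{\left(G,g \right)} = \frac{4}{139} - \frac{G^{2}}{139} + \frac{3 G}{139}$ ($o{\left(G,g \right)} = \frac{4 - G^{2} + 3 G}{79 - -60} = \frac{4 - G^{2} + 3 G}{79 + 60} = \frac{4 - G^{2} + 3 G}{139} = \left(4 - G^{2} + 3 G\right) \frac{1}{139} = \frac{4}{139} - \frac{G^{2}}{139} + \frac{3 G}{139}$)
$o{\left(73,-35 \right)} + \left(s{\left(17 \right)} + 15357\right) = \left(\frac{4}{139} - \frac{73^{2}}{139} + \frac{3}{139} \cdot 73\right) + \left(- 2 \cdot 17^{2} + 15357\right) = \left(\frac{4}{139} - \frac{5329}{139} + \frac{219}{139}\right) + \left(\left(-2\right) 289 + 15357\right) = \left(\frac{4}{139} - \frac{5329}{139} + \frac{219}{139}\right) + \left(-578 + 15357\right) = - \frac{5106}{139} + 14779 = \frac{2049175}{139}$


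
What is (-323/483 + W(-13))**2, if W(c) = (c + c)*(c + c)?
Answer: 106396654225/233289 ≈ 4.5607e+5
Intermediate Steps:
W(c) = 4*c**2 (W(c) = (2*c)*(2*c) = 4*c**2)
(-323/483 + W(-13))**2 = (-323/483 + 4*(-13)**2)**2 = (-323*1/483 + 4*169)**2 = (-323/483 + 676)**2 = (326185/483)**2 = 106396654225/233289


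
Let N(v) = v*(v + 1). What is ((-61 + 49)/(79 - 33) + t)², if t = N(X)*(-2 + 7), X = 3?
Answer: 1887876/529 ≈ 3568.8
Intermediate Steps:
N(v) = v*(1 + v)
t = 60 (t = (3*(1 + 3))*(-2 + 7) = (3*4)*5 = 12*5 = 60)
((-61 + 49)/(79 - 33) + t)² = ((-61 + 49)/(79 - 33) + 60)² = (-12/46 + 60)² = (-12*1/46 + 60)² = (-6/23 + 60)² = (1374/23)² = 1887876/529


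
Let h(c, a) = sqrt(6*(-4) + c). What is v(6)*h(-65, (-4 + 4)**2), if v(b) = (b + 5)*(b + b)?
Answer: 132*I*sqrt(89) ≈ 1245.3*I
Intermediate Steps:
h(c, a) = sqrt(-24 + c)
v(b) = 2*b*(5 + b) (v(b) = (5 + b)*(2*b) = 2*b*(5 + b))
v(6)*h(-65, (-4 + 4)**2) = (2*6*(5 + 6))*sqrt(-24 - 65) = (2*6*11)*sqrt(-89) = 132*(I*sqrt(89)) = 132*I*sqrt(89)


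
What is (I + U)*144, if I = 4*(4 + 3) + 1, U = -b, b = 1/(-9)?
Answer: 4192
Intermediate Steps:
b = -1/9 ≈ -0.11111
U = 1/9 (U = -1*(-1/9) = 1/9 ≈ 0.11111)
I = 29 (I = 4*7 + 1 = 28 + 1 = 29)
(I + U)*144 = (29 + 1/9)*144 = (262/9)*144 = 4192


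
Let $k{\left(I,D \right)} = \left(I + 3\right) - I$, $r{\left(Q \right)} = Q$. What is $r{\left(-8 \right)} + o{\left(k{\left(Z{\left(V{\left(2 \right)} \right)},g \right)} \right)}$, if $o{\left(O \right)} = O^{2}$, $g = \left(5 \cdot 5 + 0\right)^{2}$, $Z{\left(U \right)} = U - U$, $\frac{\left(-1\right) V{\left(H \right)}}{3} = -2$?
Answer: $1$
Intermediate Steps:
$V{\left(H \right)} = 6$ ($V{\left(H \right)} = \left(-3\right) \left(-2\right) = 6$)
$Z{\left(U \right)} = 0$
$g = 625$ ($g = \left(25 + 0\right)^{2} = 25^{2} = 625$)
$k{\left(I,D \right)} = 3$ ($k{\left(I,D \right)} = \left(3 + I\right) - I = 3$)
$r{\left(-8 \right)} + o{\left(k{\left(Z{\left(V{\left(2 \right)} \right)},g \right)} \right)} = -8 + 3^{2} = -8 + 9 = 1$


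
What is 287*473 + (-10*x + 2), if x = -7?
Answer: 135823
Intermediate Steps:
287*473 + (-10*x + 2) = 287*473 + (-10*(-7) + 2) = 135751 + (70 + 2) = 135751 + 72 = 135823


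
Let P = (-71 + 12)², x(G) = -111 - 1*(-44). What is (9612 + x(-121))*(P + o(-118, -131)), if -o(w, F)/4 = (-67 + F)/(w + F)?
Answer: 33195785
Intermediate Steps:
x(G) = -67 (x(G) = -111 + 44 = -67)
P = 3481 (P = (-59)² = 3481)
o(w, F) = -4*(-67 + F)/(F + w) (o(w, F) = -4*(-67 + F)/(w + F) = -4*(-67 + F)/(F + w))
(9612 + x(-121))*(P + o(-118, -131)) = (9612 - 67)*(3481 + 4*(67 - 1*(-131))/(-131 - 118)) = 9545*(3481 + 4*(67 + 131)/(-249)) = 9545*(3481 + 4*(-1/249)*198) = 9545*(3481 - 264/83) = 9545*(288659/83) = 33195785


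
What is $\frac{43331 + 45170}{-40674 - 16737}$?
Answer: $- \frac{88501}{57411} \approx -1.5415$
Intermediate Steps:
$\frac{43331 + 45170}{-40674 - 16737} = \frac{88501}{-57411} = 88501 \left(- \frac{1}{57411}\right) = - \frac{88501}{57411}$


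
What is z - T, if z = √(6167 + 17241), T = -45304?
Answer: 45304 + 4*√1463 ≈ 45457.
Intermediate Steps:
z = 4*√1463 (z = √23408 = 4*√1463 ≈ 153.00)
z - T = 4*√1463 - 1*(-45304) = 4*√1463 + 45304 = 45304 + 4*√1463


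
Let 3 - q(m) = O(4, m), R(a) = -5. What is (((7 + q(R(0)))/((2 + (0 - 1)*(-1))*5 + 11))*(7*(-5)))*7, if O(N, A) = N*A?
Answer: -3675/13 ≈ -282.69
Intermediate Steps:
O(N, A) = A*N
q(m) = 3 - 4*m (q(m) = 3 - m*4 = 3 - 4*m)
(((7 + q(R(0)))/((2 + (0 - 1)*(-1))*5 + 11))*(7*(-5)))*7 = (((7 + (3 - 4*(-5)))/((2 + (0 - 1)*(-1))*5 + 11))*(7*(-5)))*7 = (((7 + (3 + 20))/((2 - 1*(-1))*5 + 11))*(-35))*7 = (((7 + 23)/((2 + 1)*5 + 11))*(-35))*7 = ((30/(3*5 + 11))*(-35))*7 = ((30/(15 + 11))*(-35))*7 = ((30/26)*(-35))*7 = ((30*(1/26))*(-35))*7 = ((15/13)*(-35))*7 = -525/13*7 = -3675/13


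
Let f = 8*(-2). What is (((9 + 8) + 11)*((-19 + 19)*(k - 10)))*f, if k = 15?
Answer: 0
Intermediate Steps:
f = -16
(((9 + 8) + 11)*((-19 + 19)*(k - 10)))*f = (((9 + 8) + 11)*((-19 + 19)*(15 - 10)))*(-16) = ((17 + 11)*(0*5))*(-16) = (28*0)*(-16) = 0*(-16) = 0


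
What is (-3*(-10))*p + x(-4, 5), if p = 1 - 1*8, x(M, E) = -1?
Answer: -211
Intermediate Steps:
p = -7 (p = 1 - 8 = -7)
(-3*(-10))*p + x(-4, 5) = -3*(-10)*(-7) - 1 = 30*(-7) - 1 = -210 - 1 = -211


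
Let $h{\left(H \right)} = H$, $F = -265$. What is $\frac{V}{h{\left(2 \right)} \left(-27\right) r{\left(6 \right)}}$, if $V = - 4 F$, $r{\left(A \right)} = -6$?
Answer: $\frac{265}{81} \approx 3.2716$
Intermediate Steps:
$V = 1060$ ($V = \left(-4\right) \left(-265\right) = 1060$)
$\frac{V}{h{\left(2 \right)} \left(-27\right) r{\left(6 \right)}} = \frac{1060}{2 \left(-27\right) \left(-6\right)} = \frac{1060}{\left(-54\right) \left(-6\right)} = \frac{1060}{324} = 1060 \cdot \frac{1}{324} = \frac{265}{81}$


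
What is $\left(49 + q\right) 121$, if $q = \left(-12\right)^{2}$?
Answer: $23353$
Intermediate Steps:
$q = 144$
$\left(49 + q\right) 121 = \left(49 + 144\right) 121 = 193 \cdot 121 = 23353$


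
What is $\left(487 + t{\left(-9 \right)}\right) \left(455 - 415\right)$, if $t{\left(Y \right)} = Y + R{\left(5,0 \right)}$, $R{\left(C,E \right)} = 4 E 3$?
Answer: $19120$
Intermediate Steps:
$R{\left(C,E \right)} = 12 E$
$t{\left(Y \right)} = Y$ ($t{\left(Y \right)} = Y + 12 \cdot 0 = Y + 0 = Y$)
$\left(487 + t{\left(-9 \right)}\right) \left(455 - 415\right) = \left(487 - 9\right) \left(455 - 415\right) = 478 \cdot 40 = 19120$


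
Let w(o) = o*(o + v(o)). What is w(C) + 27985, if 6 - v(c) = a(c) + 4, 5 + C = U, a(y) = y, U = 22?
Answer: 28019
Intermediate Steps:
C = 17 (C = -5 + 22 = 17)
v(c) = 2 - c (v(c) = 6 - (c + 4) = 6 - (4 + c) = 6 + (-4 - c) = 2 - c)
w(o) = 2*o (w(o) = o*(o + (2 - o)) = o*2 = 2*o)
w(C) + 27985 = 2*17 + 27985 = 34 + 27985 = 28019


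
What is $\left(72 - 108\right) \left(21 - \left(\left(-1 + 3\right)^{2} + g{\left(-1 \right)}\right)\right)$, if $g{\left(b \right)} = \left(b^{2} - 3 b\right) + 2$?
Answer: $-396$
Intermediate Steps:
$g{\left(b \right)} = 2 + b^{2} - 3 b$
$\left(72 - 108\right) \left(21 - \left(\left(-1 + 3\right)^{2} + g{\left(-1 \right)}\right)\right) = \left(72 - 108\right) \left(21 - \left(\left(-1 + 3\right)^{2} + \left(2 + \left(-1\right)^{2} - -3\right)\right)\right) = - 36 \left(21 - \left(2^{2} + \left(2 + 1 + 3\right)\right)\right) = - 36 \left(21 - \left(4 + 6\right)\right) = - 36 \left(21 - 10\right) = \left(-36\right) 11 = -396$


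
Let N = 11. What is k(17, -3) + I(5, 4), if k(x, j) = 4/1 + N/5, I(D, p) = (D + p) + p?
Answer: 96/5 ≈ 19.200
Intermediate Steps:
I(D, p) = D + 2*p
k(x, j) = 31/5 (k(x, j) = 4/1 + 11/5 = 4*1 + 11*(⅕) = 4 + 11/5 = 31/5)
k(17, -3) + I(5, 4) = 31/5 + (5 + 2*4) = 31/5 + (5 + 8) = 31/5 + 13 = 96/5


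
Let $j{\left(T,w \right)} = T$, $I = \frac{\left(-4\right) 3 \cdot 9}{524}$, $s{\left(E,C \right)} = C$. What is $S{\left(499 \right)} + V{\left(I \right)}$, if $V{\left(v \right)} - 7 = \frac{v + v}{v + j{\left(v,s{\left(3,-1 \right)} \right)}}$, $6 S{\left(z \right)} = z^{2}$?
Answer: $\frac{249049}{6} \approx 41508.0$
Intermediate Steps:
$I = - \frac{27}{131}$ ($I = \left(-12\right) 9 \cdot \frac{1}{524} = \left(-108\right) \frac{1}{524} = - \frac{27}{131} \approx -0.20611$)
$S{\left(z \right)} = \frac{z^{2}}{6}$
$V{\left(v \right)} = 8$ ($V{\left(v \right)} = 7 + \frac{v + v}{v + v} = 7 + \frac{2 v}{2 v} = 7 + 2 v \frac{1}{2 v} = 7 + 1 = 8$)
$S{\left(499 \right)} + V{\left(I \right)} = \frac{499^{2}}{6} + 8 = \frac{1}{6} \cdot 249001 + 8 = \frac{249001}{6} + 8 = \frac{249049}{6}$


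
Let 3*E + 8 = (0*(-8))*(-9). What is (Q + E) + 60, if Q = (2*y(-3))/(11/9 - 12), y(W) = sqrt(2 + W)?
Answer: 172/3 - 18*I/97 ≈ 57.333 - 0.18557*I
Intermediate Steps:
Q = -18*I/97 (Q = (2*sqrt(2 - 3))/(11/9 - 12) = (2*sqrt(-1))/(11*(1/9) - 12) = (2*I)/(11/9 - 12) = (2*I)/(-97/9) = (2*I)*(-9/97) = -18*I/97 ≈ -0.18557*I)
E = -8/3 (E = -8/3 + ((0*(-8))*(-9))/3 = -8/3 + (0*(-9))/3 = -8/3 + (1/3)*0 = -8/3 + 0 = -8/3 ≈ -2.6667)
(Q + E) + 60 = (-18*I/97 - 8/3) + 60 = (-8/3 - 18*I/97) + 60 = 172/3 - 18*I/97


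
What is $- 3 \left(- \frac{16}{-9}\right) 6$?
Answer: $-32$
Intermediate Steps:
$- 3 \left(- \frac{16}{-9}\right) 6 = - 3 \left(\left(-16\right) \left(- \frac{1}{9}\right)\right) 6 = \left(-3\right) \frac{16}{9} \cdot 6 = \left(- \frac{16}{3}\right) 6 = -32$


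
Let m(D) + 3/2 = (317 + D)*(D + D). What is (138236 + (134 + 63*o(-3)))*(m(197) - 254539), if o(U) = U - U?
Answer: -7198630065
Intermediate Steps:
m(D) = -3/2 + 2*D*(317 + D) (m(D) = -3/2 + (317 + D)*(D + D) = -3/2 + (317 + D)*(2*D) = -3/2 + 2*D*(317 + D))
o(U) = 0
(138236 + (134 + 63*o(-3)))*(m(197) - 254539) = (138236 + (134 + 63*0))*((-3/2 + 2*197**2 + 634*197) - 254539) = (138236 + (134 + 0))*((-3/2 + 2*38809 + 124898) - 254539) = (138236 + 134)*((-3/2 + 77618 + 124898) - 254539) = 138370*(405029/2 - 254539) = 138370*(-104049/2) = -7198630065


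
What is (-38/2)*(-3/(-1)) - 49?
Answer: -106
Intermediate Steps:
(-38/2)*(-3/(-1)) - 49 = (-38*½)*(-3*(-1)) - 49 = -19*3 - 49 = -57 - 49 = -106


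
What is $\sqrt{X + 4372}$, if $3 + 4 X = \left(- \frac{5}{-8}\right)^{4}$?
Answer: $\frac{\sqrt{71619185}}{128} \approx 66.116$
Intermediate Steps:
$X = - \frac{11663}{16384}$ ($X = - \frac{3}{4} + \frac{\left(- \frac{5}{-8}\right)^{4}}{4} = - \frac{3}{4} + \frac{\left(\left(-5\right) \left(- \frac{1}{8}\right)\right)^{4}}{4} = - \frac{3}{4} + \frac{\left(\frac{5}{8}\right)^{4}}{4} = - \frac{3}{4} + \frac{1}{4} \cdot \frac{625}{4096} = - \frac{3}{4} + \frac{625}{16384} = - \frac{11663}{16384} \approx -0.71185$)
$\sqrt{X + 4372} = \sqrt{- \frac{11663}{16384} + 4372} = \sqrt{\frac{71619185}{16384}} = \frac{\sqrt{71619185}}{128}$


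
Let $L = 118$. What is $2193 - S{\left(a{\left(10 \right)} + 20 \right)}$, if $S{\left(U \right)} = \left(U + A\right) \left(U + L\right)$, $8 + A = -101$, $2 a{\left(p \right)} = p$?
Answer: $14205$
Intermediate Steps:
$a{\left(p \right)} = \frac{p}{2}$
$A = -109$ ($A = -8 - 101 = -109$)
$S{\left(U \right)} = \left(-109 + U\right) \left(118 + U\right)$ ($S{\left(U \right)} = \left(U - 109\right) \left(U + 118\right) = \left(-109 + U\right) \left(118 + U\right)$)
$2193 - S{\left(a{\left(10 \right)} + 20 \right)} = 2193 - \left(-12862 + \left(\frac{1}{2} \cdot 10 + 20\right)^{2} + 9 \left(\frac{1}{2} \cdot 10 + 20\right)\right) = 2193 - \left(-12862 + \left(5 + 20\right)^{2} + 9 \left(5 + 20\right)\right) = 2193 - \left(-12862 + 25^{2} + 9 \cdot 25\right) = 2193 - \left(-12862 + 625 + 225\right) = 2193 - -12012 = 2193 + 12012 = 14205$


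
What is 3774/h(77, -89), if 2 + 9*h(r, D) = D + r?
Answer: -16983/7 ≈ -2426.1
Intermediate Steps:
h(r, D) = -2/9 + D/9 + r/9 (h(r, D) = -2/9 + (D + r)/9 = -2/9 + (D/9 + r/9) = -2/9 + D/9 + r/9)
3774/h(77, -89) = 3774/(-2/9 + (1/9)*(-89) + (1/9)*77) = 3774/(-2/9 - 89/9 + 77/9) = 3774/(-14/9) = 3774*(-9/14) = -16983/7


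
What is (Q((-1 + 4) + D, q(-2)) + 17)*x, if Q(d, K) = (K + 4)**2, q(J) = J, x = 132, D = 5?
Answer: 2772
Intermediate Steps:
Q(d, K) = (4 + K)**2
(Q((-1 + 4) + D, q(-2)) + 17)*x = ((4 - 2)**2 + 17)*132 = (2**2 + 17)*132 = (4 + 17)*132 = 21*132 = 2772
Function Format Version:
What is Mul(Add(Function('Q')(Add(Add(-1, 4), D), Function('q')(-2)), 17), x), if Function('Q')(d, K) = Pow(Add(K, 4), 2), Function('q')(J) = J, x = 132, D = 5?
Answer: 2772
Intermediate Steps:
Function('Q')(d, K) = Pow(Add(4, K), 2)
Mul(Add(Function('Q')(Add(Add(-1, 4), D), Function('q')(-2)), 17), x) = Mul(Add(Pow(Add(4, -2), 2), 17), 132) = Mul(Add(Pow(2, 2), 17), 132) = Mul(Add(4, 17), 132) = Mul(21, 132) = 2772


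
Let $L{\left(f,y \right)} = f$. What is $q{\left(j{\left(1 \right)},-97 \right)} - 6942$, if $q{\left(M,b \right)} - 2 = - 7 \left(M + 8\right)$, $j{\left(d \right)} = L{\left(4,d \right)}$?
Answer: $-7024$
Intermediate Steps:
$j{\left(d \right)} = 4$
$q{\left(M,b \right)} = -54 - 7 M$ ($q{\left(M,b \right)} = 2 - 7 \left(M + 8\right) = 2 - 7 \left(8 + M\right) = 2 - \left(56 + 7 M\right) = -54 - 7 M$)
$q{\left(j{\left(1 \right)},-97 \right)} - 6942 = \left(-54 - 28\right) - 6942 = -82 - 6942 = -7024$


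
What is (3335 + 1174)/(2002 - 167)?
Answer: 4509/1835 ≈ 2.4572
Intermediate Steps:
(3335 + 1174)/(2002 - 167) = 4509/1835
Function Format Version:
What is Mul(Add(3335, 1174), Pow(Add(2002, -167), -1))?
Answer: Rational(4509, 1835) ≈ 2.4572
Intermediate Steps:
Mul(Add(3335, 1174), Pow(Add(2002, -167), -1)) = Mul(4509, Pow(1835, -1)) = Mul(4509, Rational(1, 1835)) = Rational(4509, 1835)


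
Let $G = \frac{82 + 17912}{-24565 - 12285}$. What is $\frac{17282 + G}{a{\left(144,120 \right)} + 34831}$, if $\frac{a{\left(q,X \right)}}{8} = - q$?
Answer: $\frac{318411853}{620535575} \approx 0.51312$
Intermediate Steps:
$a{\left(q,X \right)} = - 8 q$ ($a{\left(q,X \right)} = 8 \left(- q\right) = - 8 q$)
$G = - \frac{8997}{18425}$ ($G = \frac{17994}{-36850} = 17994 \left(- \frac{1}{36850}\right) = - \frac{8997}{18425} \approx -0.4883$)
$\frac{17282 + G}{a{\left(144,120 \right)} + 34831} = \frac{17282 - \frac{8997}{18425}}{\left(-8\right) 144 + 34831} = \frac{318411853}{18425 \left(-1152 + 34831\right)} = \frac{318411853}{18425 \cdot 33679} = \frac{318411853}{18425} \cdot \frac{1}{33679} = \frac{318411853}{620535575}$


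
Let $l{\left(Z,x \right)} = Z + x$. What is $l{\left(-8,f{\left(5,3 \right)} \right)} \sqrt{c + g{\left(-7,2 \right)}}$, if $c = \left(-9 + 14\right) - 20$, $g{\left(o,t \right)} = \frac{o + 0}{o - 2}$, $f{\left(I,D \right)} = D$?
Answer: $- \frac{40 i \sqrt{2}}{3} \approx - 18.856 i$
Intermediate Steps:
$g{\left(o,t \right)} = \frac{o}{-2 + o}$
$c = -15$ ($c = 5 - 20 = -15$)
$l{\left(-8,f{\left(5,3 \right)} \right)} \sqrt{c + g{\left(-7,2 \right)}} = \left(-8 + 3\right) \sqrt{-15 - \frac{7}{-2 - 7}} = - 5 \sqrt{-15 - \frac{7}{-9}} = - 5 \sqrt{-15 - - \frac{7}{9}} = - 5 \sqrt{-15 + \frac{7}{9}} = - 5 \sqrt{- \frac{128}{9}} = - 5 \frac{8 i \sqrt{2}}{3} = - \frac{40 i \sqrt{2}}{3}$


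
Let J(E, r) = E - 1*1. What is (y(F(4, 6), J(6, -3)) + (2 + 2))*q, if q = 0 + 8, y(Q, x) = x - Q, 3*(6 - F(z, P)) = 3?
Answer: 32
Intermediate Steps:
F(z, P) = 5 (F(z, P) = 6 - ⅓*3 = 6 - 1 = 5)
J(E, r) = -1 + E (J(E, r) = E - 1 = -1 + E)
q = 8
(y(F(4, 6), J(6, -3)) + (2 + 2))*q = (((-1 + 6) - 1*5) + (2 + 2))*8 = ((5 - 5) + 4)*8 = (0 + 4)*8 = 4*8 = 32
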